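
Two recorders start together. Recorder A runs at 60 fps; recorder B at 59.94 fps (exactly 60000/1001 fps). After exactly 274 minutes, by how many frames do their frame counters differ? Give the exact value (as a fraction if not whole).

986400/1001 frames

274 min = 16440 s.
A emits 60 × 16440 = 986400 frames; B emits 60000/1001 × 16440 = 986400000/1001.
Difference = 986400/1001 frames (≈ 985.4146); B is behind A.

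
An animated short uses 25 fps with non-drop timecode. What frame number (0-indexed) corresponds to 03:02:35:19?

frame 273894

Total seconds to the label: (3 × 3600 + 2 × 60 + 35) = 10955.
Frame index = 10955 × 25 + 19 = 273894.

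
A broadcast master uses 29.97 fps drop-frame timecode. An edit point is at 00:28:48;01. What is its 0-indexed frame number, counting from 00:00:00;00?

Complete 10-minute blocks: 2, each 17982 frames → 35964.
Remaining 8 whole minutes in the current block: 1800 + 7 × 1798 = 14386 frames.
Within the current minute: 48 × 30 + 1 − 2 = 1439 (labels ;00/;01 skipped at this minute). Total = 35964 + 14386 + 1439 = 51789.

51789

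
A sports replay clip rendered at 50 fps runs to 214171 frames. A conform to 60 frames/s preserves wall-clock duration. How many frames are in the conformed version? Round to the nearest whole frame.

Frames at target rate = 214171 × (60) / (50) = 1285026/5 ≈ 257005.200.
Nearest whole frame: 257005.

257005 frames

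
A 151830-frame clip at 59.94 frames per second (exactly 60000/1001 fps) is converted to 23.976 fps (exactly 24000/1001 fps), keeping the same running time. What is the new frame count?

Target frames = source frames × (target rate / source rate) = 151830 × (24000/1001)/(60000/1001) = 151830 × 2/5 = 60732.

60732 frames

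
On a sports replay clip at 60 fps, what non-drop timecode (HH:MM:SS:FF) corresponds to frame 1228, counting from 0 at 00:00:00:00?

1228 ÷ 60 = 20 full seconds, remainder 28 frames.
20 s = 0 h 0 min 20 s.
Timecode: 00:00:20:28.

00:00:20:28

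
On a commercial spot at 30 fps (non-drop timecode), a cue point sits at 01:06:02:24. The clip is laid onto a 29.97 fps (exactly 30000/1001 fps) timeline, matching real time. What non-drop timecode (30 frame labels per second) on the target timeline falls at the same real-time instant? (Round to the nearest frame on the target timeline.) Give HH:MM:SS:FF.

01:05:58:25

Source frame index: (1×3600 + 6×60 + 2) × 30 + 24 = 118884.
Real time: 118884 / (30) = 19814/5 s.
Target frame: (19814/5) × (30000/1001) = 118884000/1001 ≈ 118765.235 → 118765.
At 30 labels/s: frame 118765 → 01:05:58:25.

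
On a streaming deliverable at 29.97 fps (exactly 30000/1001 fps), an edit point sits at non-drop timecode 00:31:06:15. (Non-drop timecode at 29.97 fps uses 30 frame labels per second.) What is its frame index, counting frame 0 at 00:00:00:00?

Total seconds to the label: (0 × 3600 + 31 × 60 + 6) = 1866.
Frame index = 1866 × 30 + 15 = 55995.

55995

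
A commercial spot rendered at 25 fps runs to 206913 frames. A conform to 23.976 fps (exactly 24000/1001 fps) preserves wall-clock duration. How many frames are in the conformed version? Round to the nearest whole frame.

198438 frames

Frames at target rate = 206913 × (24000/1001) / (25) = 28376640/143 ≈ 198438.042.
Nearest whole frame: 198438.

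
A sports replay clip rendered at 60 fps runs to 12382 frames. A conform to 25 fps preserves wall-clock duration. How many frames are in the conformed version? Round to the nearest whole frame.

5159 frames

Frames at target rate = 12382 × (25) / (60) = 30955/6 ≈ 5159.167.
Nearest whole frame: 5159.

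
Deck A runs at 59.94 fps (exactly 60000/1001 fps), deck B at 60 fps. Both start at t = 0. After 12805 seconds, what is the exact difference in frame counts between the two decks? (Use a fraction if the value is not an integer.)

59100/77 frames

A emits 60000/1001 × 12805 = 59100000/77 frames; B emits 60 × 12805 = 768300.
Difference = 59100/77 frames (≈ 767.5325); B is ahead of A.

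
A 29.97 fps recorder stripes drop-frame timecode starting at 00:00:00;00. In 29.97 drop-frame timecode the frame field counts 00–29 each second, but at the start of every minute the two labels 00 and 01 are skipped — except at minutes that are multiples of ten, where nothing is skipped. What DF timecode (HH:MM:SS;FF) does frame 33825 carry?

00:18:48;19

Each 10-minute DF block holds 10 × 60 × 30 − 9 × 2 = 17982 frames. 33825 ÷ 17982 → 1 full block, remainder 15843.
Within the partial block the first minute is 1800 frames and each further minute 1798, so 8 further minute boundaries passed. Total skipped labels = 18 × 1 + 2 × 8 = 34.
Non-drop label index = 33825 + 34 = 33859; at 30 labels/s that is 00:18:48:19, i.e. DF 00:18:48;19.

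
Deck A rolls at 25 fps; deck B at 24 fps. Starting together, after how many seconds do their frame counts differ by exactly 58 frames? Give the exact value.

The gap grows by |24 − 25| = 1 frame per second.
Time for a 58-frame gap: 58 ÷ (1) = 58 s.

58 seconds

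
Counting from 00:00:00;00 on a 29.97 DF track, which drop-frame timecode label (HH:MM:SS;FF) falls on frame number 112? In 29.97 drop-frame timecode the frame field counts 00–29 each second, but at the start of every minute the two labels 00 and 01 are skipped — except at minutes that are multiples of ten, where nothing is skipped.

Each 10-minute DF block holds 10 × 60 × 30 − 9 × 2 = 17982 frames. 112 ÷ 17982 → 0 full blocks, remainder 112.
Within the partial block the first minute is 1800 frames and each further minute 1798, so 0 further minute boundaries passed. Total skipped labels = 18 × 0 + 2 × 0 = 0.
Non-drop label index = 112 + 0 = 112; at 30 labels/s that is 00:00:03:22, i.e. DF 00:00:03;22.

00:00:03;22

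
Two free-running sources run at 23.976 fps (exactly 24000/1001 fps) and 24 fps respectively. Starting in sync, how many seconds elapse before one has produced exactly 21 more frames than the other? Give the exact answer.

875.875 seconds

The gap grows by |24 − 24000/1001| = 24/1001 frames per second.
Time for a 21-frame gap: 21 ÷ (24/1001) = 875.875 s.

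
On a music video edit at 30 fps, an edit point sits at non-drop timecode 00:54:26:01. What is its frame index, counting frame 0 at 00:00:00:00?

Total seconds to the label: (0 × 3600 + 54 × 60 + 26) = 3266.
Frame index = 3266 × 30 + 1 = 97981.

97981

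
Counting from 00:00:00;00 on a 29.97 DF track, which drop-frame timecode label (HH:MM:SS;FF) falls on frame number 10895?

Each 10-minute DF block holds 10 × 60 × 30 − 9 × 2 = 17982 frames. 10895 ÷ 17982 → 0 full blocks, remainder 10895.
Within the partial block the first minute is 1800 frames and each further minute 1798, so 6 further minute boundaries passed. Total skipped labels = 18 × 0 + 2 × 6 = 12.
Non-drop label index = 10895 + 12 = 10907; at 30 labels/s that is 00:06:03:17, i.e. DF 00:06:03;17.

00:06:03;17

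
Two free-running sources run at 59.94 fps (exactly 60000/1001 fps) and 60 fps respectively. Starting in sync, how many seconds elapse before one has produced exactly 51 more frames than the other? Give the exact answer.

The gap grows by |60 − 60000/1001| = 60/1001 frames per second.
Time for a 51-frame gap: 51 ÷ (60/1001) = 850.85 s.

850.85 seconds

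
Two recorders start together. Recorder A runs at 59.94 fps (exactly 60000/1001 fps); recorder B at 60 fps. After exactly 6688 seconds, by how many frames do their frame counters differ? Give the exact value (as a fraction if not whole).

36480/91 frames

A emits 60000/1001 × 6688 = 36480000/91 frames; B emits 60 × 6688 = 401280.
Difference = 36480/91 frames (≈ 400.8791); B is ahead of A.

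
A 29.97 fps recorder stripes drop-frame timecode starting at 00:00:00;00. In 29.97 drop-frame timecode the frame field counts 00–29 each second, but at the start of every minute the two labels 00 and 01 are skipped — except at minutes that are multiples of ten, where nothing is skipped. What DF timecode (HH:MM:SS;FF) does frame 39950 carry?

00:22:13;00

Each 10-minute DF block holds 10 × 60 × 30 − 9 × 2 = 17982 frames. 39950 ÷ 17982 → 2 full blocks, remainder 3986.
Within the partial block the first minute is 1800 frames and each further minute 1798, so 2 further minute boundaries passed. Total skipped labels = 18 × 2 + 2 × 2 = 40.
Non-drop label index = 39950 + 40 = 39990; at 30 labels/s that is 00:22:13:00, i.e. DF 00:22:13;00.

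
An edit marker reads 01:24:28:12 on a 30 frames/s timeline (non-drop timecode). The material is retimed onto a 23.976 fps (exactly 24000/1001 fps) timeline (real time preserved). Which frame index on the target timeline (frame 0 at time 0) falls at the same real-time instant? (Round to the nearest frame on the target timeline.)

Source frame index: (1×3600 + 24×60 + 28) × 30 + 12 = 152052.
Real time: 152052 / (30) = 25342/5 s.
Target frame: (25342/5) × (24000/1001) = 121641600/1001 ≈ 121520.080 → 121520.

frame 121520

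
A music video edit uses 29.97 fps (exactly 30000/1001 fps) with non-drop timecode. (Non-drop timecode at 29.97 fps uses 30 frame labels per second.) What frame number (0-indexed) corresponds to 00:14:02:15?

Total seconds to the label: (0 × 3600 + 14 × 60 + 2) = 842.
Frame index = 842 × 30 + 15 = 25275.

frame 25275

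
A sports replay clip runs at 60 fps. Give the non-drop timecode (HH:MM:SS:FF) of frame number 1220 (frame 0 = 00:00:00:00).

00:00:20:20

1220 ÷ 60 = 20 full seconds, remainder 20 frames.
20 s = 0 h 0 min 20 s.
Timecode: 00:00:20:20.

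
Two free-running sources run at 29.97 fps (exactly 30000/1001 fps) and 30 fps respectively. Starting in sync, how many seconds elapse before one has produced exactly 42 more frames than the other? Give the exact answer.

The gap grows by |30 − 30000/1001| = 30/1001 frames per second.
Time for a 42-frame gap: 42 ÷ (30/1001) = 1401.4 s.

1401.4 seconds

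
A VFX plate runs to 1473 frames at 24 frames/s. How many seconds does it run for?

61.375 seconds

Running time = 1473 / (24) = 61.375 s.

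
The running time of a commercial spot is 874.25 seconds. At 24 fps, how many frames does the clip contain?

Frames = 874.25 × 24 = 20982.

20982 frames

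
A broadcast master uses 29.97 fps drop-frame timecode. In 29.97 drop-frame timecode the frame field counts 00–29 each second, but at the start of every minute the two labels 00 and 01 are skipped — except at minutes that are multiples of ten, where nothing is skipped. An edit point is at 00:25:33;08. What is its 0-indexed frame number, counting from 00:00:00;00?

45952

Complete 10-minute blocks: 2, each 17982 frames → 35964.
Remaining 5 whole minutes in the current block: 1800 + 4 × 1798 = 8992 frames.
Within the current minute: 33 × 30 + 8 − 2 = 996 (labels ;00/;01 skipped at this minute). Total = 35964 + 8992 + 996 = 45952.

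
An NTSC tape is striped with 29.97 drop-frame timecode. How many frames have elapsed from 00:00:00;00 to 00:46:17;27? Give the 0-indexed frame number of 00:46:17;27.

83253

As if non-drop at 30 labels/s: (0 × 3600 + 46 × 60 + 17) × 30 + 27 = 83337.
Minute boundaries passed: 46; those not divisible by 10: 46 − 4 = 42; dropped labels = 2 × 42 = 84.
Actual frame index = 83337 − 84 = 83253.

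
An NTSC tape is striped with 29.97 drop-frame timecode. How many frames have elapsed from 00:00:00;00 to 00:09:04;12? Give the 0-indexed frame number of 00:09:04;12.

Complete 10-minute blocks: 0, each 17982 frames → 0.
Remaining 9 whole minutes in the current block: 1800 + 8 × 1798 = 16184 frames.
Within the current minute: 4 × 30 + 12 − 2 = 130 (labels ;00/;01 skipped at this minute). Total = 0 + 16184 + 130 = 16314.

16314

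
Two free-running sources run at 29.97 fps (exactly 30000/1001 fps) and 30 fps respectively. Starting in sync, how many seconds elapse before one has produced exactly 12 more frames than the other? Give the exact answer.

The gap grows by |30 − 30000/1001| = 30/1001 frames per second.
Time for a 12-frame gap: 12 ÷ (30/1001) = 400.4 s.

400.4 seconds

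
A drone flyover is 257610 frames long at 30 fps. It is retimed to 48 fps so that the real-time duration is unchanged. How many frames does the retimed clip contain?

412176 frames

Target frames = source frames × (target rate / source rate) = 257610 × (48)/(30) = 257610 × 8/5 = 412176.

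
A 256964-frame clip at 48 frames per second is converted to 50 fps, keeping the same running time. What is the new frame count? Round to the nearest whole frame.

267671 frames

Frames at target rate = 256964 × (50) / (48) = 1606025/6 ≈ 267670.833.
Nearest whole frame: 267671.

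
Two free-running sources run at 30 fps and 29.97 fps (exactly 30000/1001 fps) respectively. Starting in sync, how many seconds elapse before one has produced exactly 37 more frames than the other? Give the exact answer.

The gap grows by |30000/1001 − 30| = 30/1001 frames per second.
Time for a 37-frame gap: 37 ÷ (30/1001) = 37037/30 s.

37037/30 seconds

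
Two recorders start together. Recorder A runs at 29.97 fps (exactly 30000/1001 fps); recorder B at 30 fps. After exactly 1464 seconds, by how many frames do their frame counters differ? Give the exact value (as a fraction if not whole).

A emits 30000/1001 × 1464 = 43920000/1001 frames; B emits 30 × 1464 = 43920.
Difference = 43920/1001 frames (≈ 43.8761); B is ahead of A.

43920/1001 frames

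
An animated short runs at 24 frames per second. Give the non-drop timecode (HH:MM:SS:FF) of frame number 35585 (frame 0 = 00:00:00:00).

35585 ÷ 24 = 1482 full seconds, remainder 17 frames.
1482 s = 0 h 24 min 42 s.
Timecode: 00:24:42:17.

00:24:42:17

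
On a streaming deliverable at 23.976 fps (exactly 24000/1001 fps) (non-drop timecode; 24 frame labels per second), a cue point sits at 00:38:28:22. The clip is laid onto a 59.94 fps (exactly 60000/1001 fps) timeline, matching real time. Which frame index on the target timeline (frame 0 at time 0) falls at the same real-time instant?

Source frame index: (0×3600 + 38×60 + 28) × 24 + 22 = 55414.
Real time: 55414 / (24000/1001) = 27734707/12000 s.
Target frame: (27734707/12000) × (60000/1001) = 138535.

frame 138535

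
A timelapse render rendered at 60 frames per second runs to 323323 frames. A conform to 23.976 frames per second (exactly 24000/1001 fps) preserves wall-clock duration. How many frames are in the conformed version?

129200 frames

Target frames = source frames × (target rate / source rate) = 323323 × (24000/1001)/(60) = 323323 × 400/1001 = 129200.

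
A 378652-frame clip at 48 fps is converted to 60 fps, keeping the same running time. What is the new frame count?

473315 frames

Target frames = source frames × (target rate / source rate) = 378652 × (60)/(48) = 378652 × 5/4 = 473315.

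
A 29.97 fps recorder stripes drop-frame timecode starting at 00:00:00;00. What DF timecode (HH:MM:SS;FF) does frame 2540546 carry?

Ten DF minutes hold 17982 frames, so frame 2540546 lies in block 141 (frames 2535462–2553443) with 5084 frames into that block.
The block's first minute is 1800 frames and the rest 1798 each; 5084 frames reaches minute 2, so 141 × 18 + 2 × 2 = 2542 labels have been skipped so far.
Adding those back, label number 2540546 + 2542 = 2543088 at 30 labels/s is 84769 s + 18 f = 23 h 32 min 49 s frame 18, i.e. 23:32:49;18.

23:32:49;18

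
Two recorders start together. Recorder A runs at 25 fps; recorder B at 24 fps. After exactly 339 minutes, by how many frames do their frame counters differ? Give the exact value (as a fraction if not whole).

20340 frames

339 min = 20340 s.
A emits 25 × 20340 = 508500 frames; B emits 24 × 20340 = 488160.
Difference = 20340 frames; B is behind A.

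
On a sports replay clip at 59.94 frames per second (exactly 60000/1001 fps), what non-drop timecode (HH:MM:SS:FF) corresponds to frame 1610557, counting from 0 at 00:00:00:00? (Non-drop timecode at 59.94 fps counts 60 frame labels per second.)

1610557 ÷ 60 = 26842 full seconds, remainder 37 frames.
26842 s = 7 h 27 min 22 s.
Timecode: 07:27:22:37.

07:27:22:37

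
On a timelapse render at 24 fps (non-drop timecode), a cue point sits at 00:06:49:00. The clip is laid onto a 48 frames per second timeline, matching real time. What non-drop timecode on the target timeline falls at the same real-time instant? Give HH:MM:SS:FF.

00:06:49:00

Source frame index: (0×3600 + 6×60 + 49) × 24 + 0 = 9816.
Real time: 9816 / (24) = 409 s.
Target frame: (409) × (48) = 19632.
At 48 labels/s: frame 19632 → 00:06:49:00.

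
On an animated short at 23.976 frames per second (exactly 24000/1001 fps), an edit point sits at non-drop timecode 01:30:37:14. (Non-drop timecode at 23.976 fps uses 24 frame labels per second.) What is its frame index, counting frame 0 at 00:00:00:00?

frame 130502

Total seconds to the label: (1 × 3600 + 30 × 60 + 37) = 5437.
Frame index = 5437 × 24 + 14 = 130502.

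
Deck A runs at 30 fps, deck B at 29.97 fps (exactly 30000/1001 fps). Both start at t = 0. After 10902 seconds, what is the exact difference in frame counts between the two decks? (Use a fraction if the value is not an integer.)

A emits 30 × 10902 = 327060 frames; B emits 30000/1001 × 10902 = 327060000/1001.
Difference = 327060/1001 frames (≈ 326.7333); B is behind A.

327060/1001 frames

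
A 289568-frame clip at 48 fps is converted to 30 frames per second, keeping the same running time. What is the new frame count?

180980 frames

Target frames = source frames × (target rate / source rate) = 289568 × (30)/(48) = 289568 × 5/8 = 180980.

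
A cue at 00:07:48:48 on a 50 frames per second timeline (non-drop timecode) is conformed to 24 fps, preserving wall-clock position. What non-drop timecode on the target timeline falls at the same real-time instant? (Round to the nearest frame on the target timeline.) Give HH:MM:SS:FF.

Source frame index: (0×3600 + 7×60 + 48) × 50 + 48 = 23448.
Real time: 23448 / (50) = 11724/25 s.
Target frame: (11724/25) × (24) = 281376/25 ≈ 11255.040 → 11255.
At 24 labels/s: frame 11255 → 00:07:48:23.

00:07:48:23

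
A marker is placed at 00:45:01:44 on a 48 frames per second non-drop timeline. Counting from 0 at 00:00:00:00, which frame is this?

frame 129692

Total seconds to the label: (0 × 3600 + 45 × 60 + 1) = 2701.
Frame index = 2701 × 48 + 44 = 129692.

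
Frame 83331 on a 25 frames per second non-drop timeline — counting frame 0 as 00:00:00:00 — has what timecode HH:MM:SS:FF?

00:55:33:06

83331 ÷ 25 = 3333 full seconds, remainder 6 frames.
3333 s = 0 h 55 min 33 s.
Timecode: 00:55:33:06.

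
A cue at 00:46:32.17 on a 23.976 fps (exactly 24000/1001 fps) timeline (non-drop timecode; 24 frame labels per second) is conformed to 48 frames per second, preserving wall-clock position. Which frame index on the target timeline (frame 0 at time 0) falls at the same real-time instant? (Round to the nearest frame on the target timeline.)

frame 134184

Source frame index: (0×3600 + 46×60 + 32) × 24 + 17 = 67025.
Real time: 67025 / (24000/1001) = 2683681/960 s.
Target frame: (2683681/960) × (48) = 2683681/20 ≈ 134184.050 → 134184.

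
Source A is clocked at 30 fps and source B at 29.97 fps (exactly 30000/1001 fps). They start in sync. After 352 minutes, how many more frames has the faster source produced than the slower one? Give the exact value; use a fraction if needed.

57600/91 frames

352 min = 21120 s.
A emits 30 × 21120 = 633600 frames; B emits 30000/1001 × 21120 = 57600000/91.
Difference = 57600/91 frames (≈ 632.9670); B is behind A.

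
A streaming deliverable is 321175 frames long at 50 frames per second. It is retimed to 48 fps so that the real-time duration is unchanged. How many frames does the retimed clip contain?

308328 frames

Target frames = source frames × (target rate / source rate) = 321175 × (48)/(50) = 321175 × 24/25 = 308328.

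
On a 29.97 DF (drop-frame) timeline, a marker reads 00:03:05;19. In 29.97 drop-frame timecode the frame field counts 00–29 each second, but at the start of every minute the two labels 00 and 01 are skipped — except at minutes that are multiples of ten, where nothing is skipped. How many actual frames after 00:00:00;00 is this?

Complete 10-minute blocks: 0, each 17982 frames → 0.
Remaining 3 whole minutes in the current block: 1800 + 2 × 1798 = 5396 frames.
Within the current minute: 5 × 30 + 19 − 2 = 167 (labels ;00/;01 skipped at this minute). Total = 0 + 5396 + 167 = 5563.

5563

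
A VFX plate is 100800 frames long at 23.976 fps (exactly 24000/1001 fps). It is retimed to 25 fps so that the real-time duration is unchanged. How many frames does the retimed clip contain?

Target frames = source frames × (target rate / source rate) = 100800 × (25)/(24000/1001) = 100800 × 1001/960 = 105105.

105105 frames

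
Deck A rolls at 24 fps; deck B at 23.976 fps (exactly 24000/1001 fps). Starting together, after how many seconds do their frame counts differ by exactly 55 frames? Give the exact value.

55055/24 seconds

The gap grows by |24000/1001 − 24| = 24/1001 frames per second.
Time for a 55-frame gap: 55 ÷ (24/1001) = 55055/24 s.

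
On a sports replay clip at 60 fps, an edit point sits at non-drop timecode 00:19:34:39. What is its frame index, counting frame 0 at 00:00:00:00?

Total seconds to the label: (0 × 3600 + 19 × 60 + 34) = 1174.
Frame index = 1174 × 60 + 39 = 70479.

frame 70479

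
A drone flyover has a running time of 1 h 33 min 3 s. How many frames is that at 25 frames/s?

1 h 33 min 3 s = 5583 s.
Frames = 5583 × 25 = 139575.

139575 frames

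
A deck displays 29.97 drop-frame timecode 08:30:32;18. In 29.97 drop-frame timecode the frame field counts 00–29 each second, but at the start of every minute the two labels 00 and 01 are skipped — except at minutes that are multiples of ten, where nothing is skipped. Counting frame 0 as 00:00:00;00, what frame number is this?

918060

Complete 10-minute blocks: 51, each 17982 frames → 917082.
Remaining 0 whole minutes in the current block: 0 frames.
Within the current minute: 32 × 30 + 18 = 978. Total = 917082 + 0 + 978 = 918060.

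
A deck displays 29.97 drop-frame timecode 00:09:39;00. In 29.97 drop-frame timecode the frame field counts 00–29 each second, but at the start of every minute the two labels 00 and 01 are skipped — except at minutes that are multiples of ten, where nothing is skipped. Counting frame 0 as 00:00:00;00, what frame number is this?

17352

Complete 10-minute blocks: 0, each 17982 frames → 0.
Remaining 9 whole minutes in the current block: 1800 + 8 × 1798 = 16184 frames.
Within the current minute: 39 × 30 + 0 − 2 = 1168 (labels ;00/;01 skipped at this minute). Total = 0 + 16184 + 1168 = 17352.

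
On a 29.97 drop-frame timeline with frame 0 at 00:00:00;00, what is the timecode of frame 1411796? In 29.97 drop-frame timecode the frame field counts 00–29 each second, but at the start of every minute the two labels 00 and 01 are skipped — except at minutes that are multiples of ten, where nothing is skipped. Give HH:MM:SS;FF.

Each 10-minute DF block holds 10 × 60 × 30 − 9 × 2 = 17982 frames. 1411796 ÷ 17982 → 78 full blocks, remainder 9200.
Within the partial block the first minute is 1800 frames and each further minute 1798, so 5 further minute boundaries passed. Total skipped labels = 18 × 78 + 2 × 5 = 1414.
Non-drop label index = 1411796 + 1414 = 1413210; at 30 labels/s that is 13:05:07:00, i.e. DF 13:05:07;00.

13:05:07;00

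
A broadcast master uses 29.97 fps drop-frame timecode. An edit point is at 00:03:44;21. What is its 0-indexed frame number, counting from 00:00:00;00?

6735

Complete 10-minute blocks: 0, each 17982 frames → 0.
Remaining 3 whole minutes in the current block: 1800 + 2 × 1798 = 5396 frames.
Within the current minute: 44 × 30 + 21 − 2 = 1339 (labels ;00/;01 skipped at this minute). Total = 0 + 5396 + 1339 = 6735.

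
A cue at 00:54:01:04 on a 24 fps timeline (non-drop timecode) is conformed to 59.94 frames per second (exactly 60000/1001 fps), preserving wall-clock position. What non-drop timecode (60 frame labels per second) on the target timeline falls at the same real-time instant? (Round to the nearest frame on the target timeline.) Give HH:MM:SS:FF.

Source frame index: (0×3600 + 54×60 + 1) × 24 + 4 = 77788.
Real time: 77788 / (24) = 19447/6 s.
Target frame: (19447/6) × (60000/1001) = 194470000/1001 ≈ 194275.724 → 194276.
At 60 labels/s: frame 194276 → 00:53:57:56.

00:53:57:56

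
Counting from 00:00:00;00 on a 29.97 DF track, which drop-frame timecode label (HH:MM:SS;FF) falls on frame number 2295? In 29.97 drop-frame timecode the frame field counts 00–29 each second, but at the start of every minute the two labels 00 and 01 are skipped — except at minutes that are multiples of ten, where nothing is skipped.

00:01:16;17

Each 10-minute DF block holds 10 × 60 × 30 − 9 × 2 = 17982 frames. 2295 ÷ 17982 → 0 full blocks, remainder 2295.
Within the partial block the first minute is 1800 frames and each further minute 1798, so 1 further minute boundary passed. Total skipped labels = 18 × 0 + 2 × 1 = 2.
Non-drop label index = 2295 + 2 = 2297; at 30 labels/s that is 00:01:16:17, i.e. DF 00:01:16;17.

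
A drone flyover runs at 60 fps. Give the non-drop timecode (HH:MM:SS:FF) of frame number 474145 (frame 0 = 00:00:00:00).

02:11:42:25

474145 ÷ 60 = 7902 full seconds, remainder 25 frames.
7902 s = 2 h 11 min 42 s.
Timecode: 02:11:42:25.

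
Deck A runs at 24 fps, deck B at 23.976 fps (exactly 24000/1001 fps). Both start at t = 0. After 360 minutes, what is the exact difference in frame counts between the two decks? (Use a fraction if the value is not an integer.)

360 min = 21600 s.
A emits 24 × 21600 = 518400 frames; B emits 24000/1001 × 21600 = 518400000/1001.
Difference = 518400/1001 frames (≈ 517.8821); B is behind A.

518400/1001 frames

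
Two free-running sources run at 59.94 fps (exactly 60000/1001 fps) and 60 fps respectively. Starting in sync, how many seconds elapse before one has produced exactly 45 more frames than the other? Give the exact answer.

The gap grows by |60 − 60000/1001| = 60/1001 frames per second.
Time for a 45-frame gap: 45 ÷ (60/1001) = 750.75 s.

750.75 seconds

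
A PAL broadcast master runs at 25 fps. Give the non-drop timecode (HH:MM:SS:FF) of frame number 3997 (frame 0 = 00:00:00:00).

00:02:39:22

3997 ÷ 25 = 159 full seconds, remainder 22 frames.
159 s = 0 h 2 min 39 s.
Timecode: 00:02:39:22.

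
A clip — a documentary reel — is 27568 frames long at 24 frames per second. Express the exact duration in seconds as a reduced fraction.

Running time = 27568 ÷ (24) = 27568 × 1/24 = 3446/3 s.

3446/3 seconds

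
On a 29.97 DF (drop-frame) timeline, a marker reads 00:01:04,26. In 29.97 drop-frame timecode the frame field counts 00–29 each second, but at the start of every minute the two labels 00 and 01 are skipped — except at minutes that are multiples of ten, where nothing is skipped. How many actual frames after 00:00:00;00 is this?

1944

As if non-drop at 30 labels/s: (0 × 3600 + 1 × 60 + 4) × 30 + 26 = 1946.
Minute boundaries passed: 1; those not divisible by 10: 1 − 0 = 1; dropped labels = 2 × 1 = 2.
Actual frame index = 1946 − 2 = 1944.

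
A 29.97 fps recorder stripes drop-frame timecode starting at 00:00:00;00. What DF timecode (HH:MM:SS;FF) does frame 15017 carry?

00:08:21;03

Each 10-minute DF block holds 10 × 60 × 30 − 9 × 2 = 17982 frames. 15017 ÷ 17982 → 0 full blocks, remainder 15017.
Within the partial block the first minute is 1800 frames and each further minute 1798, so 8 further minute boundaries passed. Total skipped labels = 18 × 0 + 2 × 8 = 16.
Non-drop label index = 15017 + 16 = 15033; at 30 labels/s that is 00:08:21:03, i.e. DF 00:08:21;03.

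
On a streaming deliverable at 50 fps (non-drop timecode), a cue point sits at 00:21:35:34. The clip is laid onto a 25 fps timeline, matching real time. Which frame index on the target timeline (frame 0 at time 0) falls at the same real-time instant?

frame 32392

Source frame index: (0×3600 + 21×60 + 35) × 50 + 34 = 64784.
Real time: 64784 / (50) = 32392/25 s.
Target frame: (32392/25) × (25) = 32392.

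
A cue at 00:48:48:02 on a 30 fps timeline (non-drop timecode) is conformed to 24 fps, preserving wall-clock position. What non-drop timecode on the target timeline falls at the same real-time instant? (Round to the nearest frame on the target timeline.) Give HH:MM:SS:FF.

00:48:48:02

Source frame index: (0×3600 + 48×60 + 48) × 30 + 2 = 87842.
Real time: 87842 / (30) = 43921/15 s.
Target frame: (43921/15) × (24) = 351368/5 ≈ 70273.600 → 70274.
At 24 labels/s: frame 70274 → 00:48:48:02.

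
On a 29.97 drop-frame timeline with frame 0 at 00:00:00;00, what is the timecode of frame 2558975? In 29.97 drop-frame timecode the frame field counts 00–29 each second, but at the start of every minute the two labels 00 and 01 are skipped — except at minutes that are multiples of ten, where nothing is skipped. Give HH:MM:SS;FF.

Ten DF minutes hold 17982 frames, so frame 2558975 lies in block 142 (frames 2553444–2571425) with 5531 frames into that block.
The block's first minute is 1800 frames and the rest 1798 each; 5531 frames reaches minute 3, so 142 × 18 + 3 × 2 = 2562 labels have been skipped so far.
Adding those back, label number 2558975 + 2562 = 2561537 at 30 labels/s is 85384 s + 17 f = 23 h 43 min 4 s frame 17, i.e. 23:43:04;17.

23:43:04;17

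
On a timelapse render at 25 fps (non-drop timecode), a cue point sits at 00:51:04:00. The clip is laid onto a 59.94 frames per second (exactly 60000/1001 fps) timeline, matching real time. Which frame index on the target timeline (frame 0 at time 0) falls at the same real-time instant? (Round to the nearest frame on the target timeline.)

frame 183656

Source frame index: (0×3600 + 51×60 + 4) × 25 + 0 = 76600.
Real time: 76600 / (25) = 3064 s.
Target frame: (3064) × (60000/1001) = 183840000/1001 ≈ 183656.344 → 183656.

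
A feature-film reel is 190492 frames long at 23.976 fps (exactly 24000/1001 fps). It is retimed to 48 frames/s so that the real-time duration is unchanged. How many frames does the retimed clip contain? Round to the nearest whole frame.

381365 frames

Frames at target rate = 190492 × (48) / (24000/1001) = 47670623/125 ≈ 381364.984.
Nearest whole frame: 381365.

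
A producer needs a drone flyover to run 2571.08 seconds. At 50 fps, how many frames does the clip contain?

Frames = 2571.08 × 50 = 128554.

128554 frames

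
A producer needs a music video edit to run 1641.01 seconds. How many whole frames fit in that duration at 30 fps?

Frames = 1641.01 × 30 = 492303/10 ≈ 49230.3000.
Complete frames: 49230.

49230 frames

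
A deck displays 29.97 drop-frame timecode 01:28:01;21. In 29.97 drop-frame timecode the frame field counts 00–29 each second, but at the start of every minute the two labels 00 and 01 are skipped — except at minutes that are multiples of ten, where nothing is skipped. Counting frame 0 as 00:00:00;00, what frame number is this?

Complete 10-minute blocks: 8, each 17982 frames → 143856.
Remaining 8 whole minutes in the current block: 1800 + 7 × 1798 = 14386 frames.
Within the current minute: 1 × 30 + 21 − 2 = 49 (labels ;00/;01 skipped at this minute). Total = 143856 + 14386 + 49 = 158291.

158291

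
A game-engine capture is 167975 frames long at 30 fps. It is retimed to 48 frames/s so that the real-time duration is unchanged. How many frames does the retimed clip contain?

268760 frames

Target frames = source frames × (target rate / source rate) = 167975 × (48)/(30) = 167975 × 8/5 = 268760.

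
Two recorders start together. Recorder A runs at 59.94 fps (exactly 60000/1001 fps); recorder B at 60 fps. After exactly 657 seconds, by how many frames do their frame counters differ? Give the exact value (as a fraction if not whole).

39420/1001 frames

A emits 60000/1001 × 657 = 39420000/1001 frames; B emits 60 × 657 = 39420.
Difference = 39420/1001 frames (≈ 39.3806); B is ahead of A.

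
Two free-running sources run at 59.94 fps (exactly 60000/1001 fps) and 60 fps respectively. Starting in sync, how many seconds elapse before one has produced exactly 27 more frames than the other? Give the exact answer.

The gap grows by |60 − 60000/1001| = 60/1001 frames per second.
Time for a 27-frame gap: 27 ÷ (60/1001) = 450.45 s.

450.45 seconds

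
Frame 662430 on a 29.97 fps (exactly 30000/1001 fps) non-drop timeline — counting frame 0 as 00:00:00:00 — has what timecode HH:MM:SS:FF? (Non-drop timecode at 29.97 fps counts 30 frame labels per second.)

06:08:01:00

662430 ÷ 30 = 22081 full seconds, remainder 0 frames.
22081 s = 6 h 8 min 1 s.
Timecode: 06:08:01:00.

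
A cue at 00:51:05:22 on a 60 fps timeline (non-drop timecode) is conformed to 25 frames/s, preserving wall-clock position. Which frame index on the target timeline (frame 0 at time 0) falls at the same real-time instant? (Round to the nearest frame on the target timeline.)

Source frame index: (0×3600 + 51×60 + 5) × 60 + 22 = 183922.
Real time: 183922 / (60) = 91961/30 s.
Target frame: (91961/30) × (25) = 459805/6 ≈ 76634.167 → 76634.

frame 76634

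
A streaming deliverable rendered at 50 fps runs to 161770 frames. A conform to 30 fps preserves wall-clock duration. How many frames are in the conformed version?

Target frames = source frames × (target rate / source rate) = 161770 × (30)/(50) = 161770 × 3/5 = 97062.

97062 frames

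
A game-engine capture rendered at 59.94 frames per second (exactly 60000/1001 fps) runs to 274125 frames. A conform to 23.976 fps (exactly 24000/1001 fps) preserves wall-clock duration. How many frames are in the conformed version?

Target frames = source frames × (target rate / source rate) = 274125 × (24000/1001)/(60000/1001) = 274125 × 2/5 = 109650.

109650 frames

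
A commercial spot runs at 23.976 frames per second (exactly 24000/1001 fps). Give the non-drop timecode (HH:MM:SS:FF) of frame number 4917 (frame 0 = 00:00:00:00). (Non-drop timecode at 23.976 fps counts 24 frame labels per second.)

00:03:24:21

4917 ÷ 24 = 204 full seconds, remainder 21 frames.
204 s = 0 h 3 min 24 s.
Timecode: 00:03:24:21.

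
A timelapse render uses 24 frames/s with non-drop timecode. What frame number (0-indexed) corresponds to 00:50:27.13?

Total seconds to the label: (0 × 3600 + 50 × 60 + 27) = 3027.
Frame index = 3027 × 24 + 13 = 72661.

72661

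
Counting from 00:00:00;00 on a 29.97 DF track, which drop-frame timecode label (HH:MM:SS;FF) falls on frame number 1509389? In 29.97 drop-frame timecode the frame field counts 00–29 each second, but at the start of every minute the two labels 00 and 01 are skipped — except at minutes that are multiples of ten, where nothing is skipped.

13:59:23;11

Each 10-minute DF block holds 10 × 60 × 30 − 9 × 2 = 17982 frames. 1509389 ÷ 17982 → 83 full blocks, remainder 16883.
Within the partial block the first minute is 1800 frames and each further minute 1798, so 9 further minute boundaries passed. Total skipped labels = 18 × 83 + 2 × 9 = 1512.
Non-drop label index = 1509389 + 1512 = 1510901; at 30 labels/s that is 13:59:23:11, i.e. DF 13:59:23;11.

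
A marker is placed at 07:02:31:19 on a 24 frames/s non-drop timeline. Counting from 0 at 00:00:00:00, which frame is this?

Total seconds to the label: (7 × 3600 + 2 × 60 + 31) = 25351.
Frame index = 25351 × 24 + 19 = 608443.

608443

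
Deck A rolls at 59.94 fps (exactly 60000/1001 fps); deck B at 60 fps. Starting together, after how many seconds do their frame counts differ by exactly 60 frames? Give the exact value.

1001 seconds

The gap grows by |60 − 60000/1001| = 60/1001 frames per second.
Time for a 60-frame gap: 60 ÷ (60/1001) = 1001 s.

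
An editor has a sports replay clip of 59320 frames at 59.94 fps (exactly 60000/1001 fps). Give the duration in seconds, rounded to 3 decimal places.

989.655 seconds

Running time = 59320 × 1001/60000 = 1484483/1500 s ≈ 989.655 s.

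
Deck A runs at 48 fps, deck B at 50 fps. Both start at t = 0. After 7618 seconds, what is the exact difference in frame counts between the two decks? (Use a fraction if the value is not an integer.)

A emits 48 × 7618 = 365664 frames; B emits 50 × 7618 = 380900.
Difference = 15236 frames; B is ahead of A.

15236 frames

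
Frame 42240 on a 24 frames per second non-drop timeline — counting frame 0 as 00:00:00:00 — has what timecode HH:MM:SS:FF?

42240 ÷ 24 = 1760 full seconds, remainder 0 frames.
1760 s = 0 h 29 min 20 s.
Timecode: 00:29:20:00.

00:29:20:00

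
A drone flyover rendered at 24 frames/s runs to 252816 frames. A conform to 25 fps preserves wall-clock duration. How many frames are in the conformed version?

263350 frames

Target frames = source frames × (target rate / source rate) = 252816 × (25)/(24) = 252816 × 25/24 = 263350.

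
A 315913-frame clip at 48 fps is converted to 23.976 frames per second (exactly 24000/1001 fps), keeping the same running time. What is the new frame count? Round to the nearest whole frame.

Frames at target rate = 315913 × (24000/1001) / (48) = 12150500/77 ≈ 157798.701.
Nearest whole frame: 157799.

157799 frames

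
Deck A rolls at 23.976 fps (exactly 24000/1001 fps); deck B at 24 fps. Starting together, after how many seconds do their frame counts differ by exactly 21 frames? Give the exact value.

875.875 seconds

The gap grows by |24 − 24000/1001| = 24/1001 frames per second.
Time for a 21-frame gap: 21 ÷ (24/1001) = 875.875 s.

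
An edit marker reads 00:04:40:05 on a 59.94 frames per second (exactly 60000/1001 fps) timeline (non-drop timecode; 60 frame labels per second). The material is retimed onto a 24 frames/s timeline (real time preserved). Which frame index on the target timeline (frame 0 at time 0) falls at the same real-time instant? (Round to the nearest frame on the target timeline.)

frame 6729

Source frame index: (0×3600 + 4×60 + 40) × 60 + 5 = 16805.
Real time: 16805 / (60000/1001) = 3364361/12000 s.
Target frame: (3364361/12000) × (24) = 3364361/500 ≈ 6728.722 → 6729.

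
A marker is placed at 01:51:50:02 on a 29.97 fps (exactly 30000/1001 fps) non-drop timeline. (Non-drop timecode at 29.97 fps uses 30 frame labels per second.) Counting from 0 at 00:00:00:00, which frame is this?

Total seconds to the label: (1 × 3600 + 51 × 60 + 50) = 6710.
Frame index = 6710 × 30 + 2 = 201302.

frame 201302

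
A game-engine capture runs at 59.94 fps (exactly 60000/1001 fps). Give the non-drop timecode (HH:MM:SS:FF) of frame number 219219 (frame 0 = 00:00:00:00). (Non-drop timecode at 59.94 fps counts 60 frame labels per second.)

219219 ÷ 60 = 3653 full seconds, remainder 39 frames.
3653 s = 1 h 0 min 53 s.
Timecode: 01:00:53:39.

01:00:53:39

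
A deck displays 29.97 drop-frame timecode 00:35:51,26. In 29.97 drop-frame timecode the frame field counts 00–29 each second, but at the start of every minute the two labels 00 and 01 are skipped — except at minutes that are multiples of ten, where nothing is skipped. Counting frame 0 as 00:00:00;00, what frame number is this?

64492

Complete 10-minute blocks: 3, each 17982 frames → 53946.
Remaining 5 whole minutes in the current block: 1800 + 4 × 1798 = 8992 frames.
Within the current minute: 51 × 30 + 26 − 2 = 1554 (labels ;00/;01 skipped at this minute). Total = 53946 + 8992 + 1554 = 64492.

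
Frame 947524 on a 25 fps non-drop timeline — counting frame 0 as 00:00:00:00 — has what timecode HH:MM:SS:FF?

10:31:40:24

947524 ÷ 25 = 37900 full seconds, remainder 24 frames.
37900 s = 10 h 31 min 40 s.
Timecode: 10:31:40:24.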